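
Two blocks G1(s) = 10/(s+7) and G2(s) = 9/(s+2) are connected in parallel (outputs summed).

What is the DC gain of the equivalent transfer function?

Parallel: G_eq = G1 + G2. DC gain = G1(0) + G2(0) = 10/7 + 9/2 = 1.4286 + 4.5 = 5.9286.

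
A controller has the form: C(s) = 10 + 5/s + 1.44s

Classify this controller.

This is a Proportional-Integral-Derivative (PID) controller.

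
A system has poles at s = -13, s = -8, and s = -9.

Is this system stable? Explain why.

All poles are in the left half-plane. System is stable.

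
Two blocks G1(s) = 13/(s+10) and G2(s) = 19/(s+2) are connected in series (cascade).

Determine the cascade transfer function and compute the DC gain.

Series: multiply transfer functions. G_eq = 13/(s+10) × 19/(s+2) = 247/((s+10)(s+2)). DC gain = 247/(10×2) = 12.35.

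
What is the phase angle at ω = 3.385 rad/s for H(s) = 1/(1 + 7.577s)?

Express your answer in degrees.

Phase = -arctan(ωτ) = -arctan(3.385 × 7.577) = -87.8°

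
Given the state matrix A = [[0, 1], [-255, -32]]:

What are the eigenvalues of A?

det(A - λI) = λ² - (-32)λ + 255 = (λ - (-15))(λ - (-17)). Eigenvalues: -15, -17.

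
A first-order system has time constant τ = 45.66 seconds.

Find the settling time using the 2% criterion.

For first-order system, 2% settling time ≈ 4τ = 4 × 45.66 = 182.64 s.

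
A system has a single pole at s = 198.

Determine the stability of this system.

Pole at s = 198 is in the right half-plane. Unstable.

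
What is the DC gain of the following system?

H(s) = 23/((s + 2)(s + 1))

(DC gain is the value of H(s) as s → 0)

DC gain = H(0) = 23/(2 × 1) = 23/2 = 11.5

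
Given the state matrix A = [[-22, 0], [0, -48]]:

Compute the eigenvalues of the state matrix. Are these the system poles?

For diagonal matrix, eigenvalues are diagonal entries: λ₁ = -22, λ₂ = -48. Eigenvalues of A = system poles.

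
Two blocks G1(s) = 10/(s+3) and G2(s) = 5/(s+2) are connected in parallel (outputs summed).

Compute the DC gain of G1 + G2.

Parallel: G_eq = G1 + G2. DC gain = G1(0) + G2(0) = 10/3 + 5/2 = 3.3333 + 2.5 = 5.8333.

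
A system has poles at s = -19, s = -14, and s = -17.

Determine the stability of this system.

All poles are in the left half-plane. System is stable.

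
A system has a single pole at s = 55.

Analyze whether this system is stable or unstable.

Pole at s = 55 is in the right half-plane. Unstable.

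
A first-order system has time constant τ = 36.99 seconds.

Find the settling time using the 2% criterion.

For first-order system, 2% settling time ≈ 4τ = 4 × 36.99 = 147.96 s.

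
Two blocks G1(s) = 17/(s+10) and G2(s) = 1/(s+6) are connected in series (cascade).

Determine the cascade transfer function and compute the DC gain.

Series: multiply transfer functions. G_eq = 17/(s+10) × 1/(s+6) = 17/((s+10)(s+6)). DC gain = 17/(10×6) = 0.2833.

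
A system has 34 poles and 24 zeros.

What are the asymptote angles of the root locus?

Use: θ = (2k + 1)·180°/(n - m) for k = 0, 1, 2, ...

n - m = 34 - 24 = 10. Angles: θk = (2k + 1)·180°/10 = 18°, 54°, 90°, 126°, 162°, 198°, 234°, 270°, 306°, 342°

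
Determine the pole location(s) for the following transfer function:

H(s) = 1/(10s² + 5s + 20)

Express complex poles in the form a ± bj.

Discriminant = 5² - 4×10×20 = 25 - 800 = -775 < 0, so the poles are a complex conjugate pair s = (-5 ± j√775)/(2×10). Real part = -5/(2×10) = -5/20 = -0.25; imaginary part = ±√775/(2×10) ≈ 1.3919. Poles: s = -0.25 ± 1.3919j.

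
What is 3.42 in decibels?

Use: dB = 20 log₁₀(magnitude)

dB = 20 log₁₀(3.42) = 10.7 dB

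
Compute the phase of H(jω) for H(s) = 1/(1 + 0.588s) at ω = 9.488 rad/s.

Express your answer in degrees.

Phase = -arctan(ωτ) = -arctan(9.488 × 0.588) = -79.8°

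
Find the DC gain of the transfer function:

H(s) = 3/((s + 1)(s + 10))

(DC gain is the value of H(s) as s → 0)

DC gain = H(0) = 3/(1 × 10) = 3/10 = 0.3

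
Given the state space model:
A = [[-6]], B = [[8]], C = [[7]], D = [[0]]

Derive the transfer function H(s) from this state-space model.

(sI - A)⁻¹ = 1/(s + 6). H(s) = 7 × 8/(s + 6) + 0 = 56/(s + 6).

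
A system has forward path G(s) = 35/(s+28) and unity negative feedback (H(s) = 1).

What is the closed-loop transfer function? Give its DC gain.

T(s) = G/(1+GH) = [35/(s+28)] / [1 + 35/(s+28)] = 35/(s+28+35) = 35/(s+63). DC gain = 35/63 = 0.5556.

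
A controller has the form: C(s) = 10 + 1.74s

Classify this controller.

This is a Proportional-Derivative (PD) controller.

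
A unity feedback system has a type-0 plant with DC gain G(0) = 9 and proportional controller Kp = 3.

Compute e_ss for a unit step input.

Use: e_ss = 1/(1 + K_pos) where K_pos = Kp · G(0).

K_pos = Kp · G(0) = 3 × 9 = 27. e_ss = 1/(1 + 27) = 0.0357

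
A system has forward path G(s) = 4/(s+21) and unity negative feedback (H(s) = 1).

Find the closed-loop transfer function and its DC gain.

T(s) = G/(1+GH) = [4/(s+21)] / [1 + 4/(s+21)] = 4/(s+21+4) = 4/(s+25). DC gain = 4/25 = 0.16.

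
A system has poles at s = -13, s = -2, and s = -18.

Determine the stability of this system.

All poles are in the left half-plane. System is stable.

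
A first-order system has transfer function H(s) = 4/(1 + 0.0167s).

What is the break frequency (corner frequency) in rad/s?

Corner frequency = 1/τ = 1/0.0167 = 59.88 rad/s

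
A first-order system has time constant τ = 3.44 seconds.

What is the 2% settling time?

For first-order system, 2% settling time ≈ 4τ = 4 × 3.44 = 13.76 s.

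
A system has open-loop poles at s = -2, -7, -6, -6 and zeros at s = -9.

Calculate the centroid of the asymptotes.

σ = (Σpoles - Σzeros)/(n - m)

σ = (Σpoles - Σzeros)/(n - m) = (-21 - (-9))/(4 - 1) = -12/3 = -4.0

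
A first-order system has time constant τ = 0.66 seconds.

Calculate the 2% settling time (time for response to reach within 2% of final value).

For first-order system, 2% settling time ≈ 4τ = 4 × 0.66 = 2.64 s.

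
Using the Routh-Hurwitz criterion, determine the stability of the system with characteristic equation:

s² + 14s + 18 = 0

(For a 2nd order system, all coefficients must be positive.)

Coefficients: 1, 14, 18. All positive, so system is stable.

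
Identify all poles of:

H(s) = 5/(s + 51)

Pole is where denominator = 0: s + 51 = 0, so s = -51.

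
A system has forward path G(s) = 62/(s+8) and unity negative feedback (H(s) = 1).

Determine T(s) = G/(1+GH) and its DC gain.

T(s) = G/(1+GH) = [62/(s+8)] / [1 + 62/(s+8)] = 62/(s+8+62) = 62/(s+70). DC gain = 62/70 = 0.8857.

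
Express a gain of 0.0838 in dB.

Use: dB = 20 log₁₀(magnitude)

dB = 20 log₁₀(0.0838) = -21.5 dB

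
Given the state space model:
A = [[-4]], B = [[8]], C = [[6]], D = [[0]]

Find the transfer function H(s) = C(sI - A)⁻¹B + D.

(sI - A)⁻¹ = 1/(s + 4). H(s) = 6 × 8/(s + 4) + 0 = 48/(s + 4).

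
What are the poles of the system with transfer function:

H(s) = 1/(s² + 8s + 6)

Discriminant = 8² - 4×1×6 = 64 - 24 = 40 > 0, so two distinct real poles. Using quadratic formula: s = (-8 ± √40)/(2×1) = (-8 ± √40)/2, with √40 ≈ 6.3246. s₁ ≈ -0.8377, s₂ ≈ -7.1623. Poles: s₁ = -0.8377, s₂ = -7.1623.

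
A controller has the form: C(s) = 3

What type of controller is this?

This is a Proportional (P) controller.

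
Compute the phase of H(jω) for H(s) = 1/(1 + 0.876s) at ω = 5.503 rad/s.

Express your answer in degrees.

Phase = -arctan(ωτ) = -arctan(5.503 × 0.876) = -78.3°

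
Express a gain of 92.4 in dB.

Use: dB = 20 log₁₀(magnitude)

dB = 20 log₁₀(92.4) = 39.3 dB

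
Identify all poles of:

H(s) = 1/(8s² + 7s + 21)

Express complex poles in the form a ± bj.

Discriminant = 7² - 4×8×21 = 49 - 672 = -623 < 0, so the poles are a complex conjugate pair s = (-7 ± j√623)/(2×8). Real part = -7/(2×8) = -7/16 = -0.4375; imaginary part = ±√623/(2×8) ≈ 1.5600. Poles: s = -0.4375 ± 1.5600j.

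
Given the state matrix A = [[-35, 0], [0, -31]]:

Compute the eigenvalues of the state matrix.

For diagonal matrix, eigenvalues are diagonal entries: λ₁ = -35, λ₂ = -31.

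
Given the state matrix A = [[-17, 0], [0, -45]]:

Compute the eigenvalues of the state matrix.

For diagonal matrix, eigenvalues are diagonal entries: λ₁ = -17, λ₂ = -45.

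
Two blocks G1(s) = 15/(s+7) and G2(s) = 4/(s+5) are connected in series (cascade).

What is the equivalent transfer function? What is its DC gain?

Series: multiply transfer functions. G_eq = 15/(s+7) × 4/(s+5) = 60/((s+7)(s+5)). DC gain = 60/(7×5) = 1.7143.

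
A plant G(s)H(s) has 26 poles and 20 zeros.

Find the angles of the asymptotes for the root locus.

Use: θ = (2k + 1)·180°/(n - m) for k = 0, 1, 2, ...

n - m = 26 - 20 = 6. Angles: θk = (2k + 1)·180°/6 = 30°, 90°, 150°, 210°, 270°, 330°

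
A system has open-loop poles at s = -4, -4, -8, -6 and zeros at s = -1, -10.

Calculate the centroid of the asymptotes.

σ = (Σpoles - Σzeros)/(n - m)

σ = (Σpoles - Σzeros)/(n - m) = (-22 - (-11))/(4 - 2) = -11/2 = -5.5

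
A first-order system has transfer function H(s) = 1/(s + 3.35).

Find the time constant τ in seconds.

For H(s) = 1/(s + 1/τ), the pole is at -1/τ = -3.35, so τ = 1/3.35 = 0.2985 s.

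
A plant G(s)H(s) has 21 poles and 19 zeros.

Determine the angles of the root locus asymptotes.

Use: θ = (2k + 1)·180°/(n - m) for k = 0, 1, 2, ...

n - m = 21 - 19 = 2. Angles: θk = (2k + 1)·180°/2 = 90°, 270°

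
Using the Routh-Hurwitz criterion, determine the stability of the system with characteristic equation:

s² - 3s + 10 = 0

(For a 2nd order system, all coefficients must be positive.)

Coefficients: 1, -3, 10. b=-3 not positive, so system is unstable.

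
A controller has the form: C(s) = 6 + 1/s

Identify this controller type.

This is a Proportional-Integral (PI) controller.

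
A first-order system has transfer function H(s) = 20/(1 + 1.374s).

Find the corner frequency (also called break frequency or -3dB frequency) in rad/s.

Corner frequency = 1/τ = 1/1.374 = 0.728 rad/s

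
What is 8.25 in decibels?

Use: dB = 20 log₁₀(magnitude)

dB = 20 log₁₀(8.25) = 18.3 dB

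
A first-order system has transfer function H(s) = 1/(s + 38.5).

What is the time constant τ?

For H(s) = 1/(s + 1/τ), the pole is at -1/τ = -38.5, so τ = 1/38.5 = 0.0260 s.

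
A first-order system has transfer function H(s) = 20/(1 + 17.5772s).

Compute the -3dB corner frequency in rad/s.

Corner frequency = 1/τ = 1/17.5772 = 0.057 rad/s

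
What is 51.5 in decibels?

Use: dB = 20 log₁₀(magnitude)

dB = 20 log₁₀(51.5) = 34.2 dB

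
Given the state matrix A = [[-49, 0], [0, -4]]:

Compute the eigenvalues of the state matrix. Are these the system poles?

For diagonal matrix, eigenvalues are diagonal entries: λ₁ = -49, λ₂ = -4. Eigenvalues of A = system poles.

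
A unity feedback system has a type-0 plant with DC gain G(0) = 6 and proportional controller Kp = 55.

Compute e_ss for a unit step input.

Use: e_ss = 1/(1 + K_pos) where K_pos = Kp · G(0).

K_pos = Kp · G(0) = 55 × 6 = 330. e_ss = 1/(1 + 330) = 0.0030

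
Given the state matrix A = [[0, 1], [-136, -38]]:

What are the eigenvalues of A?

det(A - λI) = λ² - (-38)λ + 136 = (λ - (-4))(λ - (-34)). Eigenvalues: -4, -34.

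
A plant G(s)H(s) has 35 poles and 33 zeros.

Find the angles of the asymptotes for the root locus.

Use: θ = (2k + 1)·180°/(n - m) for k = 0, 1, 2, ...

n - m = 35 - 33 = 2. Angles: θk = (2k + 1)·180°/2 = 90°, 270°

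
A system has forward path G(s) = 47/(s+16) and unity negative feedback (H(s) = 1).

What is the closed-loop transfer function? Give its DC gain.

T(s) = G/(1+GH) = [47/(s+16)] / [1 + 47/(s+16)] = 47/(s+16+47) = 47/(s+63). DC gain = 47/63 = 0.7460.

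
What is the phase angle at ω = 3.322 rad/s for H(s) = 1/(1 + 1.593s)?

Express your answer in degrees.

Phase = -arctan(ωτ) = -arctan(3.322 × 1.593) = -79.3°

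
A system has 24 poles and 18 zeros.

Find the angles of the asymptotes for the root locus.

n - m = 24 - 18 = 6. Angles: θk = (2k + 1)·180°/6 = 30°, 90°, 150°, 210°, 270°, 330°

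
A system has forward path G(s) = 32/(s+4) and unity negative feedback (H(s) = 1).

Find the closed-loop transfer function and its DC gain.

T(s) = G/(1+GH) = [32/(s+4)] / [1 + 32/(s+4)] = 32/(s+4+32) = 32/(s+36). DC gain = 32/36 = 0.8889.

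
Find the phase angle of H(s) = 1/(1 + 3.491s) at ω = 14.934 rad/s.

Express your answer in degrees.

Phase = -arctan(ωτ) = -arctan(14.934 × 3.491) = -88.9°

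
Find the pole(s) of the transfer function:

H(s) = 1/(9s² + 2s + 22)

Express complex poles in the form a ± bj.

Discriminant = 2² - 4×9×22 = 4 - 792 = -788 < 0, so the poles are a complex conjugate pair s = (-2 ± j√788)/(2×9). Real part = -2/(2×9) = -2/18 ≈ -0.1111; imaginary part = ±√788/(2×9) ≈ 1.5595. Poles: s = -0.1111 ± 1.5595j.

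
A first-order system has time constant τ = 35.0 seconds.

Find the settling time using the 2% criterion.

For first-order system, 2% settling time ≈ 4τ = 4 × 35.0 = 140.0 s.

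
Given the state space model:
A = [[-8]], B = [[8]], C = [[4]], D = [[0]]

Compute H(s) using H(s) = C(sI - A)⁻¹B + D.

(sI - A)⁻¹ = 1/(s + 8). H(s) = 4 × 8/(s + 8) + 0 = 32/(s + 8).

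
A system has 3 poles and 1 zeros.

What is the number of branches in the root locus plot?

Root locus has n branches where n = number of poles = 3.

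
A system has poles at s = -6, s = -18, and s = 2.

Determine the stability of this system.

Pole(s) at s = 2 are not in the left half-plane. System is unstable.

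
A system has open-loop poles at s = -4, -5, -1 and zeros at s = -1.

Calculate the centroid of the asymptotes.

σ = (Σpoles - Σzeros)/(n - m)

σ = (Σpoles - Σzeros)/(n - m) = (-10 - (-1))/(3 - 1) = -9/2 = -4.5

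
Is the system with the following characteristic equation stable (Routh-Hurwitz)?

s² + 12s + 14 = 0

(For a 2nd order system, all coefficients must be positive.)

Coefficients: 1, 12, 14. All positive, so system is stable.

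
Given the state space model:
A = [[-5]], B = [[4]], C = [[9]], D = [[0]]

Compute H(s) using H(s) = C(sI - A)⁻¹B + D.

(sI - A)⁻¹ = 1/(s + 5). H(s) = 9 × 4/(s + 5) + 0 = 36/(s + 5).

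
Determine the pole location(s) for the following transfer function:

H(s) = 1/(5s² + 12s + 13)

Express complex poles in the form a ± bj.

Discriminant = 12² - 4×5×13 = 144 - 260 = -116 < 0, so the poles are a complex conjugate pair s = (-12 ± j√116)/(2×5). Real part = -12/(2×5) = -12/10 = -1.2; imaginary part = ±√116/(2×5) ≈ 1.0770. Poles: s = -1.2 ± 1.0770j.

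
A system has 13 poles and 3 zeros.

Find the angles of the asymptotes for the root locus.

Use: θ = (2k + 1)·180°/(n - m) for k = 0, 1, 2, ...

n - m = 13 - 3 = 10. Angles: θk = (2k + 1)·180°/10 = 18°, 54°, 90°, 126°, 162°, 198°, 234°, 270°, 306°, 342°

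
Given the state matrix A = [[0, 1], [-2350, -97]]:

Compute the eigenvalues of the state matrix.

det(A - λI) = λ² - (-97)λ + 2350 = (λ - (-50))(λ - (-47)). Eigenvalues: -50, -47.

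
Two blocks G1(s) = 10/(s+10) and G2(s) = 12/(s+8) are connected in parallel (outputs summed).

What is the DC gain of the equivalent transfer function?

Parallel: G_eq = G1 + G2. DC gain = G1(0) + G2(0) = 10/10 + 12/8 = 1 + 1.5 = 2.5.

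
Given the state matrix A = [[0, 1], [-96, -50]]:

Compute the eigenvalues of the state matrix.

det(A - λI) = λ² - (-50)λ + 96 = (λ - (-48))(λ - (-2)). Eigenvalues: -48, -2.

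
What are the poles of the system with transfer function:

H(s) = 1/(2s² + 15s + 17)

Discriminant = 15² - 4×2×17 = 225 - 136 = 89 > 0, so two distinct real poles. Using quadratic formula: s = (-15 ± √89)/(2×2) = (-15 ± √89)/4, with √89 ≈ 9.4340. s₁ ≈ -1.3915, s₂ ≈ -6.1085. Poles: s₁ = -1.3915, s₂ = -6.1085.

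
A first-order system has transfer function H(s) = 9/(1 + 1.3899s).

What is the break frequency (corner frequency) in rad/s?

Corner frequency = 1/τ = 1/1.3899 = 0.719 rad/s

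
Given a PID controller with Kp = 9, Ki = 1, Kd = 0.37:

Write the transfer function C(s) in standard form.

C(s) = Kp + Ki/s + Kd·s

Substituting values: C(s) = 9 + 1/s + 0.37s = (0.37s² + 9s + 1)/s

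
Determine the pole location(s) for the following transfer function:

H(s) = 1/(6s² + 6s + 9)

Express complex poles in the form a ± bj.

Discriminant = 6² - 4×6×9 = 36 - 216 = -180 < 0, so the poles are a complex conjugate pair s = (-6 ± j√180)/(2×6). Real part = -6/(2×6) = -6/12 = -0.5; imaginary part = ±√180/(2×6) ≈ 1.1180. Poles: s = -0.5 ± 1.1180j.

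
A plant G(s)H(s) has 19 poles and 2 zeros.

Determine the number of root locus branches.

Root locus has n branches where n = number of poles = 19.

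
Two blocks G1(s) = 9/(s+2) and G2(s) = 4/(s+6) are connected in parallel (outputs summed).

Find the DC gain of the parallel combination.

Parallel: G_eq = G1 + G2. DC gain = G1(0) + G2(0) = 9/2 + 4/6 = 4.5 + 0.6667 = 5.1667.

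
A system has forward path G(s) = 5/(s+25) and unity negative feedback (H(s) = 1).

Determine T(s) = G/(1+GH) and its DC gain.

T(s) = G/(1+GH) = [5/(s+25)] / [1 + 5/(s+25)] = 5/(s+25+5) = 5/(s+30). DC gain = 5/30 = 0.1667.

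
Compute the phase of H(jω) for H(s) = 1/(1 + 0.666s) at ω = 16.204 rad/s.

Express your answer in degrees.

Phase = -arctan(ωτ) = -arctan(16.204 × 0.666) = -84.7°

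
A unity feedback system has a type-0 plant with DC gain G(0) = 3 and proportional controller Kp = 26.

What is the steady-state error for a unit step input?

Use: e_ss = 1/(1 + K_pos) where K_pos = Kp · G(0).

K_pos = Kp · G(0) = 26 × 3 = 78. e_ss = 1/(1 + 78) = 0.0127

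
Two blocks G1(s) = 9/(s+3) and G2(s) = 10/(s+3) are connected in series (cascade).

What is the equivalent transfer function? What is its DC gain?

Series: multiply transfer functions. G_eq = 9/(s+3) × 10/(s+3) = 90/((s+3)(s+3)). DC gain = 90/(3×3) = 10.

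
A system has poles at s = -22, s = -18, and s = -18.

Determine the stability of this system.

All poles are in the left half-plane. System is stable.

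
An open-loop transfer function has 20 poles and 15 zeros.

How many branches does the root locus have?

Root locus has n branches where n = number of poles = 20.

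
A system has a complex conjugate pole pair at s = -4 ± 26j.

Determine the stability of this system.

Real part of poles is -4 (< 0, left half-plane). Stable.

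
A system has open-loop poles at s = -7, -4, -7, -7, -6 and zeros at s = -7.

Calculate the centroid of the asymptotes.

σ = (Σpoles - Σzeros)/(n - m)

σ = (Σpoles - Σzeros)/(n - m) = (-31 - (-7))/(5 - 1) = -24/4 = -6.0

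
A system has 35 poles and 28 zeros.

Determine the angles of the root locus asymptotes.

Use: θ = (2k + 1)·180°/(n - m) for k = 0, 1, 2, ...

n - m = 35 - 28 = 7. Angles: θk = (2k + 1)·180°/7 = 25.71°, 77.14°, 128.57°, 180°, 231.43°, 282.86°, 334.29°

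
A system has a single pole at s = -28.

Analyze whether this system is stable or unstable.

Pole at s = -28 is in the left half-plane. Stable.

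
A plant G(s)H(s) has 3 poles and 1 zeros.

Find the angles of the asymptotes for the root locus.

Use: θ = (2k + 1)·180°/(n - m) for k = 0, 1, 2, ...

n - m = 3 - 1 = 2. Angles: θk = (2k + 1)·180°/2 = 90°, 270°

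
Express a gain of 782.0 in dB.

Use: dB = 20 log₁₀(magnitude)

dB = 20 log₁₀(782.0) = 57.9 dB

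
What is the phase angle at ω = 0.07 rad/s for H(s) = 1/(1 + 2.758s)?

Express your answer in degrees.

Phase = -arctan(ωτ) = -arctan(0.07 × 2.758) = -10.9°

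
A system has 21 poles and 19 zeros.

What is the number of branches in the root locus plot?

Root locus has n branches where n = number of poles = 21.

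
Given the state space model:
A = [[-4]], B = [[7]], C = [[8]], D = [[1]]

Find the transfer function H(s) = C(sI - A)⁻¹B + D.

(sI - A)⁻¹ = 1/(s + 4). H(s) = 8×7/(s + 4) + 1 = (s + 60)/(s + 4).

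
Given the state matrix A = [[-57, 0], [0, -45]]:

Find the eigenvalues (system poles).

For diagonal matrix, eigenvalues are diagonal entries: λ₁ = -57, λ₂ = -45.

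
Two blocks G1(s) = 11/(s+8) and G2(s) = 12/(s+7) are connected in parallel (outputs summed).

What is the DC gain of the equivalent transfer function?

Parallel: G_eq = G1 + G2. DC gain = G1(0) + G2(0) = 11/8 + 12/7 = 1.375 + 1.7143 = 3.0893.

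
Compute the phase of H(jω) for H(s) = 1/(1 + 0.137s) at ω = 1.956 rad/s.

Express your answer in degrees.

Phase = -arctan(ωτ) = -arctan(1.956 × 0.137) = -15.0°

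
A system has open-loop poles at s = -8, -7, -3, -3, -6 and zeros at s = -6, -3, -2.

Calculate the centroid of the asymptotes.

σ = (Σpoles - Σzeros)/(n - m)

σ = (Σpoles - Σzeros)/(n - m) = (-27 - (-11))/(5 - 3) = -16/2 = -8.0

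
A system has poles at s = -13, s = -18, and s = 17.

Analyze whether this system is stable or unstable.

Pole(s) at s = 17 are not in the left half-plane. System is unstable.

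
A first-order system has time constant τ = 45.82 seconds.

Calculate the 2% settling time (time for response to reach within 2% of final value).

For first-order system, 2% settling time ≈ 4τ = 4 × 45.82 = 183.28 s.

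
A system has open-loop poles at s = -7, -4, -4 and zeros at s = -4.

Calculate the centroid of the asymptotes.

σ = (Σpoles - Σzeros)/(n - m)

σ = (Σpoles - Σzeros)/(n - m) = (-15 - (-4))/(3 - 1) = -11/2 = -5.5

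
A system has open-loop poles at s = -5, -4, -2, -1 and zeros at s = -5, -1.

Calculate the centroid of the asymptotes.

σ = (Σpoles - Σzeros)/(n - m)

σ = (Σpoles - Σzeros)/(n - m) = (-12 - (-6))/(4 - 2) = -6/2 = -3.0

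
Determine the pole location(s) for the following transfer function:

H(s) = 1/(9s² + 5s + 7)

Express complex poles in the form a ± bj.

Discriminant = 5² - 4×9×7 = 25 - 252 = -227 < 0, so the poles are a complex conjugate pair s = (-5 ± j√227)/(2×9). Real part = -5/(2×9) = -5/18 ≈ -0.2778; imaginary part = ±√227/(2×9) ≈ 0.8370. Poles: s = -0.2778 ± 0.8370j.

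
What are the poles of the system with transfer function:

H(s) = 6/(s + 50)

Pole is where denominator = 0: s + 50 = 0, so s = -50.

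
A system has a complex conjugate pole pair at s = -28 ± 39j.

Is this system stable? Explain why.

Real part of poles is -28 (< 0, left half-plane). Stable.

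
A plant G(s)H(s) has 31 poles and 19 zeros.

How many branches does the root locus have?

Root locus has n branches where n = number of poles = 31.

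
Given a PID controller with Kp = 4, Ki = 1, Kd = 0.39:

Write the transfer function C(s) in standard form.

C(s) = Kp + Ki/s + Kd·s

Substituting values: C(s) = 4 + 1/s + 0.39s = (0.39s² + 4s + 1)/s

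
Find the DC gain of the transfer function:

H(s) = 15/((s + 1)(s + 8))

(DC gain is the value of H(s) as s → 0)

DC gain = H(0) = 15/(1 × 8) = 15/8 = 1.875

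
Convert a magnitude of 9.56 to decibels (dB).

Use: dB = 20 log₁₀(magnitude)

dB = 20 log₁₀(9.56) = 19.6 dB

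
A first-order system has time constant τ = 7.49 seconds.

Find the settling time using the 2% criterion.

For first-order system, 2% settling time ≈ 4τ = 4 × 7.49 = 29.96 s.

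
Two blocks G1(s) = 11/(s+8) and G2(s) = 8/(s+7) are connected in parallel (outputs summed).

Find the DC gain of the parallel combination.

Parallel: G_eq = G1 + G2. DC gain = G1(0) + G2(0) = 11/8 + 8/7 = 1.375 + 1.1429 = 2.5179.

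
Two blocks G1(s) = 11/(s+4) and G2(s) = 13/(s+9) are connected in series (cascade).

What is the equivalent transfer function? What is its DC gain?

Series: multiply transfer functions. G_eq = 11/(s+4) × 13/(s+9) = 143/((s+4)(s+9)). DC gain = 143/(4×9) = 3.9722.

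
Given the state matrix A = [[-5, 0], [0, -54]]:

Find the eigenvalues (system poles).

For diagonal matrix, eigenvalues are diagonal entries: λ₁ = -5, λ₂ = -54.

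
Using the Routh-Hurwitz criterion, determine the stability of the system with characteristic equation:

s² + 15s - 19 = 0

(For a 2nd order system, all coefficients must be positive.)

Coefficients: 1, 15, -19. c=-19 not positive, so system is unstable.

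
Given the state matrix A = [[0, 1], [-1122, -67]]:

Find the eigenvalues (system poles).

det(A - λI) = λ² - (-67)λ + 1122 = (λ - (-33))(λ - (-34)). Eigenvalues: -33, -34.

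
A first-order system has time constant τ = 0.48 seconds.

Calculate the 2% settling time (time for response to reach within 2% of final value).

For first-order system, 2% settling time ≈ 4τ = 4 × 0.48 = 1.92 s.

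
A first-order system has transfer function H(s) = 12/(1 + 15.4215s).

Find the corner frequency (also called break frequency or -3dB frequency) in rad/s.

Corner frequency = 1/τ = 1/15.4215 = 0.065 rad/s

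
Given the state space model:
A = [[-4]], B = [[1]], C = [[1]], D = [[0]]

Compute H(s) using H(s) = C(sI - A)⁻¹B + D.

(sI - A)⁻¹ = 1/(s + 4). H(s) = 1 × 1/(s + 4) + 0 = 1/(s + 4).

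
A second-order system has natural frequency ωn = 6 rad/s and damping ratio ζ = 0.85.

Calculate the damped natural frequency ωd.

ωd = ωn√(1 - ζ²) = 6√(1 - 0.85²) = 3.16 rad/s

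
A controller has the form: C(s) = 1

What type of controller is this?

This is a Proportional (P) controller.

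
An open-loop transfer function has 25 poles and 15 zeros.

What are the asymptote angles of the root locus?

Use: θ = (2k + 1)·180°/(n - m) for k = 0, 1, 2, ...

n - m = 25 - 15 = 10. Angles: θk = (2k + 1)·180°/10 = 18°, 54°, 90°, 126°, 162°, 198°, 234°, 270°, 306°, 342°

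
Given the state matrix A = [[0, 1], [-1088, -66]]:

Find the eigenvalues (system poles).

det(A - λI) = λ² - (-66)λ + 1088 = (λ - (-32))(λ - (-34)). Eigenvalues: -32, -34.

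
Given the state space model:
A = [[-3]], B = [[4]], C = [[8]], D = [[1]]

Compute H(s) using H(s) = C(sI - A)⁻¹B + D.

(sI - A)⁻¹ = 1/(s + 3). H(s) = 8×4/(s + 3) + 1 = (s + 35)/(s + 3).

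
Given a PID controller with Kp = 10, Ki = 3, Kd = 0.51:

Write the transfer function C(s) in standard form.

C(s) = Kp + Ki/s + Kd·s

Substituting values: C(s) = 10 + 3/s + 0.51s = (0.51s² + 10s + 3)/s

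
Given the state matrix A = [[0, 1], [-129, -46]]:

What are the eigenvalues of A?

det(A - λI) = λ² - (-46)λ + 129 = (λ - (-43))(λ - (-3)). Eigenvalues: -43, -3.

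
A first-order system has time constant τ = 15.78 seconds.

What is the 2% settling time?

For first-order system, 2% settling time ≈ 4τ = 4 × 15.78 = 63.12 s.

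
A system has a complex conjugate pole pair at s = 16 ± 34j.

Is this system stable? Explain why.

Real part of poles is 16 (> 0, right half-plane). Unstable.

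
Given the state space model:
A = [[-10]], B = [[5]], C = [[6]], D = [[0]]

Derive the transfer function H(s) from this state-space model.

(sI - A)⁻¹ = 1/(s + 10). H(s) = 6 × 5/(s + 10) + 0 = 30/(s + 10).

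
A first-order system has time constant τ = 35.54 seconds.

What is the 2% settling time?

For first-order system, 2% settling time ≈ 4τ = 4 × 35.54 = 142.16 s.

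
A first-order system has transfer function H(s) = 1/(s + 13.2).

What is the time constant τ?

For H(s) = 1/(s + 1/τ), the pole is at -1/τ = -13.2, so τ = 1/13.2 = 0.0758 s.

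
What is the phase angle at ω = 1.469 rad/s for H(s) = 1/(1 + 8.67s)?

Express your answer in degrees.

Phase = -arctan(ωτ) = -arctan(1.469 × 8.67) = -85.5°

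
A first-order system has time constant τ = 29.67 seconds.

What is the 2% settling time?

For first-order system, 2% settling time ≈ 4τ = 4 × 29.67 = 118.68 s.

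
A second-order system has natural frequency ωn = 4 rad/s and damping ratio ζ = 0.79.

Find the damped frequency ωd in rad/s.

ωd = ωn√(1 - ζ²) = 4√(1 - 0.79²) = 2.45 rad/s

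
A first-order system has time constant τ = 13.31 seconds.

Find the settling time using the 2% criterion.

For first-order system, 2% settling time ≈ 4τ = 4 × 13.31 = 53.24 s.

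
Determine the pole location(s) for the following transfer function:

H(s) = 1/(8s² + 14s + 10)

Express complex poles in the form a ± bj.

Discriminant = 14² - 4×8×10 = 196 - 320 = -124 < 0, so the poles are a complex conjugate pair s = (-14 ± j√124)/(2×8). Real part = -14/(2×8) = -14/16 = -0.875; imaginary part = ±√124/(2×8) ≈ 0.6960. Poles: s = -0.875 ± 0.6960j.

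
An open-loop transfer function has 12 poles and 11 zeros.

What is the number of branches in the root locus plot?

Root locus has n branches where n = number of poles = 12.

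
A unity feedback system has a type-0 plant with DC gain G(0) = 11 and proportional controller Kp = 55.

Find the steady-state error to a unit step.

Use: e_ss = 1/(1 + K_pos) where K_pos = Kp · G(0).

K_pos = Kp · G(0) = 55 × 11 = 605. e_ss = 1/(1 + 605) = 0.0017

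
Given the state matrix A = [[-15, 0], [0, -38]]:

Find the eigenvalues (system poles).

For diagonal matrix, eigenvalues are diagonal entries: λ₁ = -15, λ₂ = -38.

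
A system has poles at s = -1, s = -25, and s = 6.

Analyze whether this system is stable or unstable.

Pole(s) at s = 6 are not in the left half-plane. System is unstable.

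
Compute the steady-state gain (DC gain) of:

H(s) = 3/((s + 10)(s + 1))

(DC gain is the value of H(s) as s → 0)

DC gain = H(0) = 3/(10 × 1) = 3/10 = 0.3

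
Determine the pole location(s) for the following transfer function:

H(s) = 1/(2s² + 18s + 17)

Discriminant = 18² - 4×2×17 = 324 - 136 = 188 > 0, so two distinct real poles. Using quadratic formula: s = (-18 ± √188)/(2×2) = (-18 ± √188)/4, with √188 ≈ 13.7113. s₁ ≈ -1.0722, s₂ ≈ -7.9278. Poles: s₁ = -1.0722, s₂ = -7.9278.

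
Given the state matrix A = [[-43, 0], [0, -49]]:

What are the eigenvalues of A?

For diagonal matrix, eigenvalues are diagonal entries: λ₁ = -43, λ₂ = -49.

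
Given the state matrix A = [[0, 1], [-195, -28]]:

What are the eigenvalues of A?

det(A - λI) = λ² - (-28)λ + 195 = (λ - (-15))(λ - (-13)). Eigenvalues: -15, -13.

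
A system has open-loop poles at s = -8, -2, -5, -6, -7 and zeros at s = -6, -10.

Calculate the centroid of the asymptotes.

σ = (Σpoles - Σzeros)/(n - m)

σ = (Σpoles - Σzeros)/(n - m) = (-28 - (-16))/(5 - 2) = -12/3 = -4.0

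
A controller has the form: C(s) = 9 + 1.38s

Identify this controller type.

This is a Proportional-Derivative (PD) controller.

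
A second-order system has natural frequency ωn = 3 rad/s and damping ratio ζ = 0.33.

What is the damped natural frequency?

ωd = ωn√(1 - ζ²) = 3√(1 - 0.33²) = 2.83 rad/s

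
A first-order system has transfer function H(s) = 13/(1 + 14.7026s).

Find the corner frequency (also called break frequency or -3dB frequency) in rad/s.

Corner frequency = 1/τ = 1/14.7026 = 0.068 rad/s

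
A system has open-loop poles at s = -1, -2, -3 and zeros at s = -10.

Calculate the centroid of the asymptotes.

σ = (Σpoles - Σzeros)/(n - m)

σ = (Σpoles - Σzeros)/(n - m) = (-6 - (-10))/(3 - 1) = 4/2 = 2.0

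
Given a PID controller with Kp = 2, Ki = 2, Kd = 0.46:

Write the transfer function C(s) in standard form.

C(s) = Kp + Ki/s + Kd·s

Substituting values: C(s) = 2 + 2/s + 0.46s = (0.46s² + 2s + 2)/s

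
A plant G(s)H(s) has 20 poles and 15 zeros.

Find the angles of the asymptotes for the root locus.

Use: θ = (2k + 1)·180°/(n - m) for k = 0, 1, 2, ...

n - m = 20 - 15 = 5. Angles: θk = (2k + 1)·180°/5 = 36°, 108°, 180°, 252°, 324°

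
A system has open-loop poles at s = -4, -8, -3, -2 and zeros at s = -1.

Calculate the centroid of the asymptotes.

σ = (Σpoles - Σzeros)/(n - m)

σ = (Σpoles - Σzeros)/(n - m) = (-17 - (-1))/(4 - 1) = -16/3 = -5.33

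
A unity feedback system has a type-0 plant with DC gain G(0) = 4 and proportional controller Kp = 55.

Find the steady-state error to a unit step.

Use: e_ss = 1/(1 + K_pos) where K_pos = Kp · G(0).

K_pos = Kp · G(0) = 55 × 4 = 220. e_ss = 1/(1 + 220) = 0.0045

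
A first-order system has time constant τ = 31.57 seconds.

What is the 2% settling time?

For first-order system, 2% settling time ≈ 4τ = 4 × 31.57 = 126.28 s.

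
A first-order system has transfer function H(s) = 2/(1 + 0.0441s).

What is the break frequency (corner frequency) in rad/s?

Corner frequency = 1/τ = 1/0.0441 = 22.676 rad/s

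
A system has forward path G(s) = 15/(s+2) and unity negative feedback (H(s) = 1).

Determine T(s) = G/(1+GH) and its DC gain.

T(s) = G/(1+GH) = [15/(s+2)] / [1 + 15/(s+2)] = 15/(s+2+15) = 15/(s+17). DC gain = 15/17 = 0.8824.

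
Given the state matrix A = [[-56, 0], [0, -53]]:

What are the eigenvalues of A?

For diagonal matrix, eigenvalues are diagonal entries: λ₁ = -56, λ₂ = -53.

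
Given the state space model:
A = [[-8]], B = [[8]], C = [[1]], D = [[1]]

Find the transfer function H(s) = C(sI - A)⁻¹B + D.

(sI - A)⁻¹ = 1/(s + 8). H(s) = 1×8/(s + 8) + 1 = (s + 16)/(s + 8).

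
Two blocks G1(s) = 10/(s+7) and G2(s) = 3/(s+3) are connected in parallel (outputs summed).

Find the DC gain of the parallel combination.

Parallel: G_eq = G1 + G2. DC gain = G1(0) + G2(0) = 10/7 + 3/3 = 1.4286 + 1 = 2.4286.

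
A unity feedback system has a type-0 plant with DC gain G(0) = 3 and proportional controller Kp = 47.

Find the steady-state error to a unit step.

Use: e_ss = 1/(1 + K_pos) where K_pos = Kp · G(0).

K_pos = Kp · G(0) = 47 × 3 = 141. e_ss = 1/(1 + 141) = 0.0070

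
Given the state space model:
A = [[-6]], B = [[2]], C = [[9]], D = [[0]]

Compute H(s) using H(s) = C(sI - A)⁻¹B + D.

(sI - A)⁻¹ = 1/(s + 6). H(s) = 9 × 2/(s + 6) + 0 = 18/(s + 6).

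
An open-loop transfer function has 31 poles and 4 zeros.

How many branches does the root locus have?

Root locus has n branches where n = number of poles = 31.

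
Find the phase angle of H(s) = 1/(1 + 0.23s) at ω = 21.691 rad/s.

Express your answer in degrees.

Phase = -arctan(ωτ) = -arctan(21.691 × 0.23) = -78.7°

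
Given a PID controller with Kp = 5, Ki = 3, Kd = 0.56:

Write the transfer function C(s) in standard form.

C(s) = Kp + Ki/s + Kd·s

Substituting values: C(s) = 5 + 3/s + 0.56s = (0.56s² + 5s + 3)/s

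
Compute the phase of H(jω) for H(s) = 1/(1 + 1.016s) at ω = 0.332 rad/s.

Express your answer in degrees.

Phase = -arctan(ωτ) = -arctan(0.332 × 1.016) = -18.6°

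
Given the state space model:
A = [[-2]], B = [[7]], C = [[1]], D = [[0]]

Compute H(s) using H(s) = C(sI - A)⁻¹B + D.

(sI - A)⁻¹ = 1/(s + 2). H(s) = 1 × 7/(s + 2) + 0 = 7/(s + 2).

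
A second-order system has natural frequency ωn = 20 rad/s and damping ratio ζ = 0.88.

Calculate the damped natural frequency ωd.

ωd = ωn√(1 - ζ²) = 20√(1 - 0.88²) = 9.5 rad/s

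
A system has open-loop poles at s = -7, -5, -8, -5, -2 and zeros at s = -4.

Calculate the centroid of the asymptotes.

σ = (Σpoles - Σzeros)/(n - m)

σ = (Σpoles - Σzeros)/(n - m) = (-27 - (-4))/(5 - 1) = -23/4 = -5.75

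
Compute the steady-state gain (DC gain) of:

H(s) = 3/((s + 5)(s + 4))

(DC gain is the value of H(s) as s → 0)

DC gain = H(0) = 3/(5 × 4) = 3/20 = 0.15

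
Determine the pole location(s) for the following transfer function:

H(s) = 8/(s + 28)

Pole is where denominator = 0: s + 28 = 0, so s = -28.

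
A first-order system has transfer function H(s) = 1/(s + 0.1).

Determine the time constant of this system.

For H(s) = 1/(s + 1/τ), the pole is at -1/τ = -0.1, so τ = 1/0.1 = 10 s.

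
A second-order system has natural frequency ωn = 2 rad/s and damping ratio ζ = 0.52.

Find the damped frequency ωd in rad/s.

ωd = ωn√(1 - ζ²) = 2√(1 - 0.52²) = 1.71 rad/s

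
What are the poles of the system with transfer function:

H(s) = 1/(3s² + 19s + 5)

Discriminant = 19² - 4×3×5 = 361 - 60 = 301 > 0, so two distinct real poles. Using quadratic formula: s = (-19 ± √301)/(2×3) = (-19 ± √301)/6, with √301 ≈ 17.3494. s₁ ≈ -0.2751, s₂ ≈ -6.0582. Poles: s₁ = -0.2751, s₂ = -6.0582.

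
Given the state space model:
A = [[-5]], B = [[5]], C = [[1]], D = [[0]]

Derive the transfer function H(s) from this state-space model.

(sI - A)⁻¹ = 1/(s + 5). H(s) = 1 × 5/(s + 5) + 0 = 5/(s + 5).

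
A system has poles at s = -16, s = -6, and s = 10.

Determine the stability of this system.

Pole(s) at s = 10 are not in the left half-plane. System is unstable.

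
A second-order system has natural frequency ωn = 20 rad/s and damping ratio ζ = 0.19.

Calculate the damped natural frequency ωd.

ωd = ωn√(1 - ζ²) = 20√(1 - 0.19²) = 19.64 rad/s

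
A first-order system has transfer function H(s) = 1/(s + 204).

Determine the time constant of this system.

For H(s) = 1/(s + 1/τ), the pole is at -1/τ = -204, so τ = 1/204 = 0.0049 s.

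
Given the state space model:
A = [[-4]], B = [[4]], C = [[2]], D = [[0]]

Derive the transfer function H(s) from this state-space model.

(sI - A)⁻¹ = 1/(s + 4). H(s) = 2 × 4/(s + 4) + 0 = 8/(s + 4).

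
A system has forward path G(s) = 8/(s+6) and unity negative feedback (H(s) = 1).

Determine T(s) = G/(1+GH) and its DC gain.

T(s) = G/(1+GH) = [8/(s+6)] / [1 + 8/(s+6)] = 8/(s+6+8) = 8/(s+14). DC gain = 8/14 = 0.5714.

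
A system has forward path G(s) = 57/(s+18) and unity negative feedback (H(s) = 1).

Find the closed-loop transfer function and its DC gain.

T(s) = G/(1+GH) = [57/(s+18)] / [1 + 57/(s+18)] = 57/(s+18+57) = 57/(s+75). DC gain = 57/75 = 0.76.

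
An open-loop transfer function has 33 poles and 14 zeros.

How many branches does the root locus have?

Root locus has n branches where n = number of poles = 33.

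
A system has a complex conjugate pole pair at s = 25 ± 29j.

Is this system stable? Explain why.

Real part of poles is 25 (> 0, right half-plane). Unstable.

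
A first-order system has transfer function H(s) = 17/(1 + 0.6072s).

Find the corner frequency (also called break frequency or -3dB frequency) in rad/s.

Corner frequency = 1/τ = 1/0.6072 = 1.647 rad/s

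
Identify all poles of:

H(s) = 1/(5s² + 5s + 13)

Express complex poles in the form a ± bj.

Discriminant = 5² - 4×5×13 = 25 - 260 = -235 < 0, so the poles are a complex conjugate pair s = (-5 ± j√235)/(2×5). Real part = -5/(2×5) = -5/10 = -0.5; imaginary part = ±√235/(2×5) ≈ 1.5330. Poles: s = -0.5 ± 1.5330j.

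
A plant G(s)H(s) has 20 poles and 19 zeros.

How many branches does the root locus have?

Root locus has n branches where n = number of poles = 20.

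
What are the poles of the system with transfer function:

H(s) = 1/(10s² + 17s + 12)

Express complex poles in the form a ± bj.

Discriminant = 17² - 4×10×12 = 289 - 480 = -191 < 0, so the poles are a complex conjugate pair s = (-17 ± j√191)/(2×10). Real part = -17/(2×10) = -17/20 = -0.85; imaginary part = ±√191/(2×10) ≈ 0.6910. Poles: s = -0.85 ± 0.6910j.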